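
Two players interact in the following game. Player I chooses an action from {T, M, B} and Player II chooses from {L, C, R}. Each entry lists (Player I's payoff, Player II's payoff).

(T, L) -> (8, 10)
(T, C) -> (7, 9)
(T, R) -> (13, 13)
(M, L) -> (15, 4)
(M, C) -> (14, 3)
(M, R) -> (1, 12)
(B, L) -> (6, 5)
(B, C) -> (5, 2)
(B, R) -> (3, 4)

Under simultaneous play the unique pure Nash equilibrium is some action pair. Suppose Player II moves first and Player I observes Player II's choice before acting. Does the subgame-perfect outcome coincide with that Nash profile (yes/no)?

yes

Player I best-responds to each possible Player II move:
- L: BR = M, leader payoff 4.
- C: BR = M, leader payoff 3.
- R: BR = T, leader payoff 13.
Player II's induced payoffs are 4, 3, 13, so Player II commits to R. Subgame-perfect outcome: (T, R) with payoffs (13, 13).
Under simultaneous play:
Player I's best replies: L→M; C→M; R→T.
Player II's best replies: T→R; M→R; B→L.
Only (T, R) has each player best-responding; Nash payoffs (13, 13).
Sequential outcome (T, R) coincides with the Nash profile (T, R).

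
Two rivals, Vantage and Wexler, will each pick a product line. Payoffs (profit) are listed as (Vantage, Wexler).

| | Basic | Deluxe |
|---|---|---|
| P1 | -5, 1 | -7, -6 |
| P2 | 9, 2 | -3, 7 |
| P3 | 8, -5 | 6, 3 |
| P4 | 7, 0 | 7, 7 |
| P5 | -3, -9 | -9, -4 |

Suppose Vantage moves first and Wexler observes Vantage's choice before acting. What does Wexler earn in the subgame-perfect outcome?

7

Work backward from Wexler's decision.
- P1: Wexler compares 1, -6 and picks Basic; Vantage would get -5.
- P2: Wexler compares 2, 7 and picks Deluxe; Vantage would get -3.
- P3: Wexler compares -5, 3 and picks Deluxe; Vantage would get 6.
- P4: Wexler compares 0, 7 and picks Deluxe; Vantage would get 7.
- P5: Wexler compares -9, -4 and picks Deluxe; Vantage would get -9.
Vantage's induced payoffs are -5, -3, 6, 7, -9, so Vantage commits to P4. Subgame-perfect outcome: (P4, Deluxe) with payoffs (7, 7).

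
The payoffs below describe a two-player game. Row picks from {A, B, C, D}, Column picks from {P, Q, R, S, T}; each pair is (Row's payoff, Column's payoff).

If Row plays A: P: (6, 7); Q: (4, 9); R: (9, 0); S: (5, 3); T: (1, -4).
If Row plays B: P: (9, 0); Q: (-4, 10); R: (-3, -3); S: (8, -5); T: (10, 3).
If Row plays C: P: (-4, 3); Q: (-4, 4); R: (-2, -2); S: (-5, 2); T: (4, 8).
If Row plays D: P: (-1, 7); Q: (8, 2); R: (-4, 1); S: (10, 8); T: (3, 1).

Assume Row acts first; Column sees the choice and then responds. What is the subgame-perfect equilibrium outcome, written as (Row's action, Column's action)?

(D, S)

Column best-responds to each possible Row move:
- A: BR = Q, leader payoff 4.
- B: BR = Q, leader payoff -4.
- C: BR = T, leader payoff 4.
- D: BR = S, leader payoff 10.
Maximizing over 4, -4, 4, 10, Row chooses D. Subgame-perfect outcome: (D, S) with payoffs (10, 8).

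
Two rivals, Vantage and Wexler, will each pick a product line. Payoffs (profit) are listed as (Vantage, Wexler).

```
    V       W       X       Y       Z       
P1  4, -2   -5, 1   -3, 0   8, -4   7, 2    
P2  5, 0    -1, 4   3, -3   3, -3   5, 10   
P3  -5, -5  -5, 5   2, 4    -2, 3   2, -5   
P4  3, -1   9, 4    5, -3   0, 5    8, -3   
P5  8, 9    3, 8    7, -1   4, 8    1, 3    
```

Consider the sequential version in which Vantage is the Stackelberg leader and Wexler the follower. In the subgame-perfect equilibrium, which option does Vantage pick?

Backward induction with Vantage moving first.
- P1 → Wexler plays Z (best of -2, 1, 0, -4, 2); Vantage gets 7.
- P2 → Wexler plays Z (best of 0, 4, -3, -3, 10); Vantage gets 5.
- P3 → Wexler plays W (best of -5, 5, 4, 3, -5); Vantage gets -5.
- P4 → Wexler plays Y (best of -1, 4, -3, 5, -3); Vantage gets 0.
- P5 → Wexler plays V (best of 9, 8, -1, 8, 3); Vantage gets 8.
Vantage's induced payoffs are 7, 5, -5, 0, 8, so Vantage commits to P5. Subgame-perfect outcome: (P5, V) with payoffs (8, 9).

P5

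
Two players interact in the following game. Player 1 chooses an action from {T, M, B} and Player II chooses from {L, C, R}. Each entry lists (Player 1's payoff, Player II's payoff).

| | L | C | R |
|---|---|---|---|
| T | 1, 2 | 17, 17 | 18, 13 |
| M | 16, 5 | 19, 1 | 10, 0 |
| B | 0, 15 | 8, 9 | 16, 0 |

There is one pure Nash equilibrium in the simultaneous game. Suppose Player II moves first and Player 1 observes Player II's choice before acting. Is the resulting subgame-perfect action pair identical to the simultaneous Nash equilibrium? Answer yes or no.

Solve by backward induction (Player II leads).
- L → Player 1 plays M (best of 1, 16, 0); Player II gets 5.
- C → Player 1 plays M (best of 17, 19, 8); Player II gets 1.
- R → Player 1 plays T (best of 18, 10, 16); Player II gets 13.
Among 5, 1, 13, the best is 13 at R. Subgame-perfect outcome: (T, R) with payoffs (18, 13).
For the simultaneous game, intersect best replies.
Player 1's best replies: L→M; C→M; R→T.
Player II's best replies: T→C; M→L; B→L.
Only (M, L) has each player best-responding; Nash payoffs (16, 5).
Sequential outcome (T, R) differs from the Nash profile (M, L).

no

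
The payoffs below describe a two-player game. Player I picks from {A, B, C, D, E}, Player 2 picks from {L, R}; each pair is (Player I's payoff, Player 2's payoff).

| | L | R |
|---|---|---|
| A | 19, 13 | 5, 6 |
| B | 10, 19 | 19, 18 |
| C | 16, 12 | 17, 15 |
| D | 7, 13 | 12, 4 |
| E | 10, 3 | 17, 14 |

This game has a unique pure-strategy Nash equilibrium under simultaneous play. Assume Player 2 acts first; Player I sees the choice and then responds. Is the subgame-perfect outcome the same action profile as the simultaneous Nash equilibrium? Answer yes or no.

no

Solve by backward induction (Player 2 leads).
- L → Player I plays A (best of 19, 10, 16, 7, 10); Player 2 gets 13.
- R → Player I plays B (best of 5, 19, 17, 12, 17); Player 2 gets 18.
Player 2's induced payoffs are 13, 18, so Player 2 commits to R. Subgame-perfect outcome: (B, R) with payoffs (19, 18).
For the simultaneous game, intersect best replies.
Player I's best replies: L→A; R→B.
Player 2's best replies: A→L; B→L; C→R; D→L; E→R.
The unique mutual best reply is (A, L), giving (19, 13).
Sequential outcome (B, R) differs from the Nash profile (A, L).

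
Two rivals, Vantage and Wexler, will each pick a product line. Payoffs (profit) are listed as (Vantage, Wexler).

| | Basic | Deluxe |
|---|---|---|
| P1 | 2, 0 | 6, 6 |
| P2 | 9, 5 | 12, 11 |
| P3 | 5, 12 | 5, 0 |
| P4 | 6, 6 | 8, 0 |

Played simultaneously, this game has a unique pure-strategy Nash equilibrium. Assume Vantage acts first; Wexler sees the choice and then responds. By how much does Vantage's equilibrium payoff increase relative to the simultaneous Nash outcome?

0

Solve by backward induction (Vantage leads).
- P1: BR = Deluxe, leader payoff 6.
- P2: BR = Deluxe, leader payoff 12.
- P3: BR = Basic, leader payoff 5.
- P4: BR = Basic, leader payoff 6.
Vantage's induced payoffs are 6, 12, 5, 6, so Vantage commits to P2. Subgame-perfect outcome: (P2, Deluxe) with payoffs (12, 11).
Under simultaneous play:
Vantage's best replies: Basic→P2; Deluxe→P2.
Wexler's best replies: P1→Deluxe; P2→Deluxe; P3→Basic; P4→Basic.
The unique mutual best reply is (P2, Deluxe), giving (12, 11).
Vantage's commitment gain: 12 − 12 = 0.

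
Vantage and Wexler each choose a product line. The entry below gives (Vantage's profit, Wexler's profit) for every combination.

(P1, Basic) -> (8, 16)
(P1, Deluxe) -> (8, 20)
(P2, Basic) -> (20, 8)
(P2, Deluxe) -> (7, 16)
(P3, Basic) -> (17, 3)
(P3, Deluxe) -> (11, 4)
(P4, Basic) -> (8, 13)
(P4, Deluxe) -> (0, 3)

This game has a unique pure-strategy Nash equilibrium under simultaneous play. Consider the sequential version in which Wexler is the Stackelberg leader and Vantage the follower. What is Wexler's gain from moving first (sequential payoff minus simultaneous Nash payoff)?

Work backward from Vantage's decision.
- Basic: BR = P2, leader payoff 8.
- Deluxe: BR = P3, leader payoff 4.
Maximizing over 8, 4, Wexler chooses Basic. Subgame-perfect outcome: (P2, Basic) with payoffs (20, 8).
Under simultaneous play:
Vantage's best replies: Basic→P2; Deluxe→P3.
Wexler's best replies: P1→Deluxe; P2→Deluxe; P3→Deluxe; P4→Basic.
Only (P3, Deluxe) has each player best-responding; Nash payoffs (11, 4).
Wexler's commitment gain: 8 − 4 = 4.

4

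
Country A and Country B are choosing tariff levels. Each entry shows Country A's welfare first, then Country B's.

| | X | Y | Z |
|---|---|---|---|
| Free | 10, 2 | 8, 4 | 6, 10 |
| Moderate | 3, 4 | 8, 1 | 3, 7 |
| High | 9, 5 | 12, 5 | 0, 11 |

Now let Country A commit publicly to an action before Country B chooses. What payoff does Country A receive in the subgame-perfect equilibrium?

6

Backward induction with Country A moving first.
- Free: Country B compares 2, 4, 10 and picks Z; Country A would get 6.
- Moderate: Country B compares 4, 1, 7 and picks Z; Country A would get 3.
- High: Country B compares 5, 5, 11 and picks Z; Country A would get 0.
Maximizing over 6, 3, 0, Country A chooses Free. Subgame-perfect outcome: (Free, Z) with payoffs (6, 10).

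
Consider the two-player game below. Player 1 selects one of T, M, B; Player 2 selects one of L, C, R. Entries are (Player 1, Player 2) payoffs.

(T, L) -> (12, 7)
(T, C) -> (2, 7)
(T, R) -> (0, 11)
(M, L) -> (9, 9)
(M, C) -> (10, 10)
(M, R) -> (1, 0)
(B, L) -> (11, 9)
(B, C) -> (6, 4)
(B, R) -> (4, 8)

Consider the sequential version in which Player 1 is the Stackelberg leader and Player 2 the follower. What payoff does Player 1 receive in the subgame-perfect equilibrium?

Backward induction with Player 1 moving first.
- T: Player 2 compares 7, 7, 11 and picks R; Player 1 would get 0.
- M: Player 2 compares 9, 10, 0 and picks C; Player 1 would get 10.
- B: Player 2 compares 9, 4, 8 and picks L; Player 1 would get 11.
Maximizing over 0, 10, 11, Player 1 chooses B. Subgame-perfect outcome: (B, L) with payoffs (11, 9).

11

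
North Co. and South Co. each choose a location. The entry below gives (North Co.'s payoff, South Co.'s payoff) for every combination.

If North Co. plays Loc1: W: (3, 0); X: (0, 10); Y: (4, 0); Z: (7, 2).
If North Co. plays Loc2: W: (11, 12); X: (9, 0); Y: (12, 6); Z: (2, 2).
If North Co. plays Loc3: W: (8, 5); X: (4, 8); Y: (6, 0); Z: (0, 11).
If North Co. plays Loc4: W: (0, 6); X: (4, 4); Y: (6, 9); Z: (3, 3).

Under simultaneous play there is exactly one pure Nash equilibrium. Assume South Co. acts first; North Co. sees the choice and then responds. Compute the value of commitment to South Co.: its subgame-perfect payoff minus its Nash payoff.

0

Work backward from North Co.'s decision.
- W: North Co. compares 3, 11, 8, 0 and picks Loc2; South Co. would get 12.
- X: North Co. compares 0, 9, 4, 4 and picks Loc2; South Co. would get 0.
- Y: North Co. compares 4, 12, 6, 6 and picks Loc2; South Co. would get 6.
- Z: North Co. compares 7, 2, 0, 3 and picks Loc1; South Co. would get 2.
South Co.'s induced payoffs are 12, 0, 6, 2, so South Co. commits to W. Subgame-perfect outcome: (Loc2, W) with payoffs (11, 12).
For the simultaneous game, intersect best replies.
North Co.'s best replies: W→Loc2; X→Loc2; Y→Loc2; Z→Loc1.
South Co.'s best replies: Loc1→X; Loc2→W; Loc3→Z; Loc4→Y.
Only (Loc2, W) has each player best-responding; Nash payoffs (11, 12).
South Co.'s commitment gain: 12 − 12 = 0.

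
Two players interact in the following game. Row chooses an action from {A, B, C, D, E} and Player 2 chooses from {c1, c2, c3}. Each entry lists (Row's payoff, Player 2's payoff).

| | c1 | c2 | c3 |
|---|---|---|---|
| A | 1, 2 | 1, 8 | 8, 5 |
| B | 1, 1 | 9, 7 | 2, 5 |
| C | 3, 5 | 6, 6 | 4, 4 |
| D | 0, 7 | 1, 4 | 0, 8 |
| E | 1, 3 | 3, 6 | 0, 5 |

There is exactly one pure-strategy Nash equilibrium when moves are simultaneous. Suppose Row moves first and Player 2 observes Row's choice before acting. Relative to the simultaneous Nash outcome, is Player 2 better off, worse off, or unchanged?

unchanged

Player 2 best-responds to each possible Row move:
- A: Player 2 compares 2, 8, 5 and picks c2; Row would get 1.
- B: Player 2 compares 1, 7, 5 and picks c2; Row would get 9.
- C: Player 2 compares 5, 6, 4 and picks c2; Row would get 6.
- D: Player 2 compares 7, 4, 8 and picks c3; Row would get 0.
- E: Player 2 compares 3, 6, 5 and picks c2; Row would get 3.
Row's induced payoffs are 1, 9, 6, 0, 3, so Row commits to B. Subgame-perfect outcome: (B, c2) with payoffs (9, 7).
For the simultaneous game, intersect best replies.
Row's best replies: c1→C; c2→B; c3→A.
Player 2's best replies: A→c2; B→c2; C→c2; D→c3; E→c2.
The unique mutual best reply is (B, c2), giving (9, 7).
Player 2 earns 7 sequentially versus 7 at the Nash outcome: unchanged.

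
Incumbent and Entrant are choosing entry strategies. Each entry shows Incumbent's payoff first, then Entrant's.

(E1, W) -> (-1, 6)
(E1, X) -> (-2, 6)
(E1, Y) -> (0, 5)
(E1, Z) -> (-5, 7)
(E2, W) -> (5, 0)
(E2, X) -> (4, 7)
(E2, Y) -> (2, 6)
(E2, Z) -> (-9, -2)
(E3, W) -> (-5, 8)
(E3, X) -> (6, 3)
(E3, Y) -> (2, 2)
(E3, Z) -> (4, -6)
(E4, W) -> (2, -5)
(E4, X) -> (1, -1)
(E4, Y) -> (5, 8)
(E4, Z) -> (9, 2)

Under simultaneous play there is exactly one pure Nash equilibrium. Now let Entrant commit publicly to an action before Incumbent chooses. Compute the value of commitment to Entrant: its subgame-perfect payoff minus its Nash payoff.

0

Solve by backward induction (Entrant leads).
- W: BR = E2, leader payoff 0.
- X: BR = E3, leader payoff 3.
- Y: BR = E4, leader payoff 8.
- Z: BR = E4, leader payoff 2.
Maximizing over 0, 3, 8, 2, Entrant chooses Y. Subgame-perfect outcome: (E4, Y) with payoffs (5, 8).
Now find the simultaneous Nash equilibrium.
Incumbent's best replies: W→E2; X→E3; Y→E4; Z→E4.
Entrant's best replies: E1→Z; E2→X; E3→W; E4→Y.
Only (E4, Y) has each player best-responding; Nash payoffs (5, 8).
Entrant's commitment gain: 8 − 8 = 0.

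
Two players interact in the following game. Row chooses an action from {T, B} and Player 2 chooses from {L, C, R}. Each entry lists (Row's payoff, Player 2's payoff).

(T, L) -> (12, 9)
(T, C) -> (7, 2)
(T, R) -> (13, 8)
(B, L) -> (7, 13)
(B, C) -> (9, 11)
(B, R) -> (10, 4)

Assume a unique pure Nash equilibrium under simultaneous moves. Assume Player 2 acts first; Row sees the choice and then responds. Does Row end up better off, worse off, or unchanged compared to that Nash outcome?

worse off

Row best-responds to each possible Player 2 move:
- L: BR = T, leader payoff 9.
- C: BR = B, leader payoff 11.
- R: BR = T, leader payoff 8.
Player 2's induced payoffs are 9, 11, 8, so Player 2 commits to C. Subgame-perfect outcome: (B, C) with payoffs (9, 11).
For the simultaneous game, intersect best replies.
Row's best replies: L→T; C→B; R→T.
Player 2's best replies: T→L; B→L.
The unique mutual best reply is (T, L), giving (12, 9).
Row earns 9 sequentially versus 12 at the Nash outcome: worse off.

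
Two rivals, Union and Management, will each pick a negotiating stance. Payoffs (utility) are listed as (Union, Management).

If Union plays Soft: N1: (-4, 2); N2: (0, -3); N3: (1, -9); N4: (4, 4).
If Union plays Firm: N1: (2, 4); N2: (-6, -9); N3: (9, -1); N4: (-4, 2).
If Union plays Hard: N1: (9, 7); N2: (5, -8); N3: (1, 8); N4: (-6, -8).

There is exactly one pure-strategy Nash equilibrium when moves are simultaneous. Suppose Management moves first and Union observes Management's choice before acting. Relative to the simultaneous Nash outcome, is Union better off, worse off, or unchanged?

better off

Union best-responds to each possible Management move:
- N1: Union compares -4, 2, 9 and picks Hard; Management would get 7.
- N2: Union compares 0, -6, 5 and picks Hard; Management would get -8.
- N3: Union compares 1, 9, 1 and picks Firm; Management would get -1.
- N4: Union compares 4, -4, -6 and picks Soft; Management would get 4.
Among 7, -8, -1, 4, the best is 7 at N1. Subgame-perfect outcome: (Hard, N1) with payoffs (9, 7).
For the simultaneous game, intersect best replies.
Union's best replies: N1→Hard; N2→Hard; N3→Firm; N4→Soft.
Management's best replies: Soft→N4; Firm→N1; Hard→N3.
Only (Soft, N4) has each player best-responding; Nash payoffs (4, 4).
Union earns 9 sequentially versus 4 at the Nash outcome: better off.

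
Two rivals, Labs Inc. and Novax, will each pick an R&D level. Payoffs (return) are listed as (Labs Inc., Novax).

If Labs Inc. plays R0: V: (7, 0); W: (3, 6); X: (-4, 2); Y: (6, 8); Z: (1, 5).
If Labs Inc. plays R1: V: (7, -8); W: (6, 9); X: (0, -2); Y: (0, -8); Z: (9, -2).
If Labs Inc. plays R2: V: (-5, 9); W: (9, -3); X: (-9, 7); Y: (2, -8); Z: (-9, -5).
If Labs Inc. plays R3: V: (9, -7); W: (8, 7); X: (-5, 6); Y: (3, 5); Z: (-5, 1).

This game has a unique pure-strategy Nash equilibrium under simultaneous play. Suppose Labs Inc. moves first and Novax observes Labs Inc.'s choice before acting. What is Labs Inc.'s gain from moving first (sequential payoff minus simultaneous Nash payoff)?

2

Novax best-responds to each possible Labs Inc. move:
- R0: Novax compares 0, 6, 2, 8, 5 and picks Y; Labs Inc. would get 6.
- R1: Novax compares -8, 9, -2, -8, -2 and picks W; Labs Inc. would get 6.
- R2: Novax compares 9, -3, 7, -8, -5 and picks V; Labs Inc. would get -5.
- R3: Novax compares -7, 7, 6, 5, 1 and picks W; Labs Inc. would get 8.
Maximizing over 6, 6, -5, 8, Labs Inc. chooses R3. Subgame-perfect outcome: (R3, W) with payoffs (8, 7).
Now find the simultaneous Nash equilibrium.
Labs Inc.'s best replies: V→R3; W→R2; X→R1; Y→R0; Z→R1.
Novax's best replies: R0→Y; R1→W; R2→V; R3→W.
Only (R0, Y) has each player best-responding; Nash payoffs (6, 8).
Labs Inc.'s commitment gain: 8 − 6 = 2.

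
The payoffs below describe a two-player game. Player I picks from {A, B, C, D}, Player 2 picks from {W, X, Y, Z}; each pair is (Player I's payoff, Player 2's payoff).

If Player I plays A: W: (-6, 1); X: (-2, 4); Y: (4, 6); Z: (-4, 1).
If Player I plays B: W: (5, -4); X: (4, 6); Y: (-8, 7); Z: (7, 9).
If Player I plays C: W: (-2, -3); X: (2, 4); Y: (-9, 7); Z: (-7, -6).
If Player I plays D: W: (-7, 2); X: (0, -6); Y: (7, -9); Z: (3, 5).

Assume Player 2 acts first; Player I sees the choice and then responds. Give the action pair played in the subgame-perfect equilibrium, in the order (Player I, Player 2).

(B, Z)

Solve by backward induction (Player 2 leads).
- W → Player I plays B (best of -6, 5, -2, -7); Player 2 gets -4.
- X → Player I plays B (best of -2, 4, 2, 0); Player 2 gets 6.
- Y → Player I plays D (best of 4, -8, -9, 7); Player 2 gets -9.
- Z → Player I plays B (best of -4, 7, -7, 3); Player 2 gets 9.
Among -4, 6, -9, 9, the best is 9 at Z. Subgame-perfect outcome: (B, Z) with payoffs (7, 9).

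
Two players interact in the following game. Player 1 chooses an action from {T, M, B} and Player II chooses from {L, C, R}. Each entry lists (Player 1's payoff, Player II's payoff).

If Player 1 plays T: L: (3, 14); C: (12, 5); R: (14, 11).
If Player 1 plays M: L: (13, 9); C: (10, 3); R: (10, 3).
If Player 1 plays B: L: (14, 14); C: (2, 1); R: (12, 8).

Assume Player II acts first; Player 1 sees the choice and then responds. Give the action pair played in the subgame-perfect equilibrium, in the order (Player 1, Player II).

Backward induction with Player II moving first.
- L: BR = B, leader payoff 14.
- C: BR = T, leader payoff 5.
- R: BR = T, leader payoff 11.
Among 14, 5, 11, the best is 14 at L. Subgame-perfect outcome: (B, L) with payoffs (14, 14).

(B, L)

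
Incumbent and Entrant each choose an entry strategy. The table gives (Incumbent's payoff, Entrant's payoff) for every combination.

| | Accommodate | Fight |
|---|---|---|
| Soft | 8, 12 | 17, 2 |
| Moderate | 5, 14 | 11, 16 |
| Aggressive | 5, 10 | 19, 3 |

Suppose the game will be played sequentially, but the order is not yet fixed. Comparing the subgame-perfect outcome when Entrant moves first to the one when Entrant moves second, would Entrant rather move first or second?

If Incumbent leads: Entrant's best replies are Soft→Accommodate, Moderate→Fight, Aggressive→Accommodate; Incumbent's induced payoffs 8, 11, 5; outcome (Moderate, Fight), payoffs (11, 16).
If Entrant leads: Incumbent's best replies are Accommodate→Soft, Fight→Aggressive; Entrant's induced payoffs 12, 3; outcome (Soft, Accommodate), payoffs (8, 12).
Entrant gets 12 moving first and 16 moving second, so Entrant prefers to move second.

second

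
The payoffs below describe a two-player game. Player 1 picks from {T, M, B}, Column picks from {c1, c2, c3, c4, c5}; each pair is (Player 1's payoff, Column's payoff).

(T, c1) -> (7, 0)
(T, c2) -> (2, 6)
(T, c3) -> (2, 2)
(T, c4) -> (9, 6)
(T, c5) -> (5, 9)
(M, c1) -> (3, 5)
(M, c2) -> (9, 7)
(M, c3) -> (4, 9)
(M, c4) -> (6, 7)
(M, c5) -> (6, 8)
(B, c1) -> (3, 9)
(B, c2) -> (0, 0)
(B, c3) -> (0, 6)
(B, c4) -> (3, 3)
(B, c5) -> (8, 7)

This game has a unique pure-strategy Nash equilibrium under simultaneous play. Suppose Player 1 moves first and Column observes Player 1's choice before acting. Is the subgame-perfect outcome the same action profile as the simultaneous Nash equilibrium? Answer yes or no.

Backward induction with Player 1 moving first.
- T → Column plays c5 (best of 0, 6, 2, 6, 9); Player 1 gets 5.
- M → Column plays c3 (best of 5, 7, 9, 7, 8); Player 1 gets 4.
- B → Column plays c1 (best of 9, 0, 6, 3, 7); Player 1 gets 3.
Maximizing over 5, 4, 3, Player 1 chooses T. Subgame-perfect outcome: (T, c5) with payoffs (5, 9).
Now find the simultaneous Nash equilibrium.
Player 1's best replies: c1→T; c2→M; c3→M; c4→T; c5→B.
Column's best replies: T→c5; M→c3; B→c1.
Only (M, c3) has each player best-responding; Nash payoffs (4, 9).
Sequential outcome (T, c5) differs from the Nash profile (M, c3).

no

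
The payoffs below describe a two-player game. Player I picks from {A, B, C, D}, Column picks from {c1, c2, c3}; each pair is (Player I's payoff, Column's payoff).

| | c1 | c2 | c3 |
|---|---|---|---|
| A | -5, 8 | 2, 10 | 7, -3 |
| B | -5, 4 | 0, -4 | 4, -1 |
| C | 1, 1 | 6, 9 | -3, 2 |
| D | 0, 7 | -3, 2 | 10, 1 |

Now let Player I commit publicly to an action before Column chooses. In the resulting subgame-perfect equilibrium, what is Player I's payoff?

6

Solve by backward induction (Player I leads).
- A → Column plays c2 (best of 8, 10, -3); Player I gets 2.
- B → Column plays c1 (best of 4, -4, -1); Player I gets -5.
- C → Column plays c2 (best of 1, 9, 2); Player I gets 6.
- D → Column plays c1 (best of 7, 2, 1); Player I gets 0.
Maximizing over 2, -5, 6, 0, Player I chooses C. Subgame-perfect outcome: (C, c2) with payoffs (6, 9).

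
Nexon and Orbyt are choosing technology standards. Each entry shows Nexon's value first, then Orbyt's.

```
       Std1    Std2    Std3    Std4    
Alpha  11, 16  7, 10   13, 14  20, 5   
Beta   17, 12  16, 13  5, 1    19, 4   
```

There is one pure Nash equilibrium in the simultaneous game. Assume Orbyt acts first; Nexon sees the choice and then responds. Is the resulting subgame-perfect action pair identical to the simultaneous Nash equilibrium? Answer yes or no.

no

Work backward from Nexon's decision.
- Std1 → Nexon plays Beta (best of 11, 17); Orbyt gets 12.
- Std2 → Nexon plays Beta (best of 7, 16); Orbyt gets 13.
- Std3 → Nexon plays Alpha (best of 13, 5); Orbyt gets 14.
- Std4 → Nexon plays Alpha (best of 20, 19); Orbyt gets 5.
Among 12, 13, 14, 5, the best is 14 at Std3. Subgame-perfect outcome: (Alpha, Std3) with payoffs (13, 14).
Now find the simultaneous Nash equilibrium.
Nexon's best replies: Std1→Beta; Std2→Beta; Std3→Alpha; Std4→Alpha.
Orbyt's best replies: Alpha→Std1; Beta→Std2.
Only (Beta, Std2) has each player best-responding; Nash payoffs (16, 13).
Sequential outcome (Alpha, Std3) differs from the Nash profile (Beta, Std2).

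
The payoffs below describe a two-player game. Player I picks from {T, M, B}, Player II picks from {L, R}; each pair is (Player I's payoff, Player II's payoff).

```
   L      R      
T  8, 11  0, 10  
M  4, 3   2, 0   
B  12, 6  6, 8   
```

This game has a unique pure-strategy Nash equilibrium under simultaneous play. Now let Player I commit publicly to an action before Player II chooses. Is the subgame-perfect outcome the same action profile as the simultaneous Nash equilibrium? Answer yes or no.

Work backward from Player II's decision.
- T: Player II compares 11, 10 and picks L; Player I would get 8.
- M: Player II compares 3, 0 and picks L; Player I would get 4.
- B: Player II compares 6, 8 and picks R; Player I would get 6.
Among 8, 4, 6, the best is 8 at T. Subgame-perfect outcome: (T, L) with payoffs (8, 11).
For the simultaneous game, intersect best replies.
Player I's best replies: L→B; R→B.
Player II's best replies: T→L; M→L; B→R.
Only (B, R) has each player best-responding; Nash payoffs (6, 8).
Sequential outcome (T, L) differs from the Nash profile (B, R).

no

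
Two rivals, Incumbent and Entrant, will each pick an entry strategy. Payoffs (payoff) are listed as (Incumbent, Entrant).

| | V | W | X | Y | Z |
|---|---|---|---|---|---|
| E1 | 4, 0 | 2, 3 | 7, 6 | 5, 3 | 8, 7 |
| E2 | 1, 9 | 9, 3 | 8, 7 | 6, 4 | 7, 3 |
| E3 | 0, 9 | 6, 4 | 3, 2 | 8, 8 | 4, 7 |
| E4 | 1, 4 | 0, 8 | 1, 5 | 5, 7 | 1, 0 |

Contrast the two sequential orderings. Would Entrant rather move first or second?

first

If Incumbent leads: Entrant's best replies are E1→Z, E2→V, E3→V, E4→W; Incumbent's induced payoffs 8, 1, 0, 0; outcome (E1, Z), payoffs (8, 7).
If Entrant leads: Incumbent's best replies are V→E1, W→E2, X→E2, Y→E3, Z→E1; Entrant's induced payoffs 0, 3, 7, 8, 7; outcome (E3, Y), payoffs (8, 8).
Entrant gets 8 moving first and 7 moving second, so Entrant prefers to move first.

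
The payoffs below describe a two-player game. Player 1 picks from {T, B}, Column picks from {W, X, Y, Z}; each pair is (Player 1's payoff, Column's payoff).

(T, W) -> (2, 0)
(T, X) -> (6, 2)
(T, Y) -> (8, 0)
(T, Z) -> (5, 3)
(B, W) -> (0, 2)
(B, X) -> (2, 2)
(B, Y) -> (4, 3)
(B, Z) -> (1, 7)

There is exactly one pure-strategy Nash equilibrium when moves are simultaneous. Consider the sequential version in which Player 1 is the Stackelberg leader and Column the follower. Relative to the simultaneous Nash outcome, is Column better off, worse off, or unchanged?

unchanged

Column best-responds to each possible Player 1 move:
- T: BR = Z, leader payoff 5.
- B: BR = Z, leader payoff 1.
Among 5, 1, the best is 5 at T. Subgame-perfect outcome: (T, Z) with payoffs (5, 3).
Under simultaneous play:
Player 1's best replies: W→T; X→T; Y→T; Z→T.
Column's best replies: T→Z; B→Z.
Only (T, Z) has each player best-responding; Nash payoffs (5, 3).
Column earns 3 sequentially versus 3 at the Nash outcome: unchanged.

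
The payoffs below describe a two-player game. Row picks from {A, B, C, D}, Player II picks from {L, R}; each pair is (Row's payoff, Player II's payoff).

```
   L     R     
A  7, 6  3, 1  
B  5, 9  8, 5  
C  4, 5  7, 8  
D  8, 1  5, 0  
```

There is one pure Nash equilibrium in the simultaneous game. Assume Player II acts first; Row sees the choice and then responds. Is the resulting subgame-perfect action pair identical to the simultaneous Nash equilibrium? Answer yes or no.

no

Backward induction with Player II moving first.
- L → Row plays D (best of 7, 5, 4, 8); Player II gets 1.
- R → Row plays B (best of 3, 8, 7, 5); Player II gets 5.
Player II's induced payoffs are 1, 5, so Player II commits to R. Subgame-perfect outcome: (B, R) with payoffs (8, 5).
Under simultaneous play:
Row's best replies: L→D; R→B.
Player II's best replies: A→L; B→L; C→R; D→L.
The unique mutual best reply is (D, L), giving (8, 1).
Sequential outcome (B, R) differs from the Nash profile (D, L).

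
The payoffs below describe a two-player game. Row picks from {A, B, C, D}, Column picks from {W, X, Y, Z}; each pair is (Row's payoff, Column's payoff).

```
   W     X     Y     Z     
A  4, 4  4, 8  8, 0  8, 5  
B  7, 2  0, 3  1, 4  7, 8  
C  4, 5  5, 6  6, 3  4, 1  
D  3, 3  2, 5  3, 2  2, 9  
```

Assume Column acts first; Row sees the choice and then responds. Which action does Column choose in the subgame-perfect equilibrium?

X

Backward induction with Column moving first.
- W: Row compares 4, 7, 4, 3 and picks B; Column would get 2.
- X: Row compares 4, 0, 5, 2 and picks C; Column would get 6.
- Y: Row compares 8, 1, 6, 3 and picks A; Column would get 0.
- Z: Row compares 8, 7, 4, 2 and picks A; Column would get 5.
Column's induced payoffs are 2, 6, 0, 5, so Column commits to X. Subgame-perfect outcome: (C, X) with payoffs (5, 6).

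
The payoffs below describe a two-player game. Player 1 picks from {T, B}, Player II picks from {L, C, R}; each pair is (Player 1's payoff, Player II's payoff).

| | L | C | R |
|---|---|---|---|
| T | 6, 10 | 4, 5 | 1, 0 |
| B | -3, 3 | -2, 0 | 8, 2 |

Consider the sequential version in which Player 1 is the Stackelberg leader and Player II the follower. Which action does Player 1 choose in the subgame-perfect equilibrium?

T

Solve by backward induction (Player 1 leads).
- T: Player II compares 10, 5, 0 and picks L; Player 1 would get 6.
- B: Player II compares 3, 0, 2 and picks L; Player 1 would get -3.
Player 1's induced payoffs are 6, -3, so Player 1 commits to T. Subgame-perfect outcome: (T, L) with payoffs (6, 10).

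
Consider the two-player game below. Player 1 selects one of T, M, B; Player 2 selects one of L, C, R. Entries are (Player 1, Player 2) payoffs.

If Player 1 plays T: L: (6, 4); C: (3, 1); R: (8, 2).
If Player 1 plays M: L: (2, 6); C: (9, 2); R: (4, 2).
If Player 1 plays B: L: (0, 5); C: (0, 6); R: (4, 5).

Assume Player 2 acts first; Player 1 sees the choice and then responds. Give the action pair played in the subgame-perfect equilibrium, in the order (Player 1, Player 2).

Work backward from Player 1's decision.
- L: Player 1 compares 6, 2, 0 and picks T; Player 2 would get 4.
- C: Player 1 compares 3, 9, 0 and picks M; Player 2 would get 2.
- R: Player 1 compares 8, 4, 4 and picks T; Player 2 would get 2.
Among 4, 2, 2, the best is 4 at L. Subgame-perfect outcome: (T, L) with payoffs (6, 4).

(T, L)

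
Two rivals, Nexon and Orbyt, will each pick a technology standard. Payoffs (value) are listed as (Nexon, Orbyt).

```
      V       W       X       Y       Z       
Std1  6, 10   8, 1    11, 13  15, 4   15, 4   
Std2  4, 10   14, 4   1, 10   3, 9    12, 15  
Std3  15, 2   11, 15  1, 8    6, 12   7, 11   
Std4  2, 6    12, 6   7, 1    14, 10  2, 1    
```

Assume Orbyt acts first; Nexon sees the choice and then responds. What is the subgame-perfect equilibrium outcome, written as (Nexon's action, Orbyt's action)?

Solve by backward induction (Orbyt leads).
- V: Nexon compares 6, 4, 15, 2 and picks Std3; Orbyt would get 2.
- W: Nexon compares 8, 14, 11, 12 and picks Std2; Orbyt would get 4.
- X: Nexon compares 11, 1, 1, 7 and picks Std1; Orbyt would get 13.
- Y: Nexon compares 15, 3, 6, 14 and picks Std1; Orbyt would get 4.
- Z: Nexon compares 15, 12, 7, 2 and picks Std1; Orbyt would get 4.
Maximizing over 2, 4, 13, 4, 4, Orbyt chooses X. Subgame-perfect outcome: (Std1, X) with payoffs (11, 13).

(Std1, X)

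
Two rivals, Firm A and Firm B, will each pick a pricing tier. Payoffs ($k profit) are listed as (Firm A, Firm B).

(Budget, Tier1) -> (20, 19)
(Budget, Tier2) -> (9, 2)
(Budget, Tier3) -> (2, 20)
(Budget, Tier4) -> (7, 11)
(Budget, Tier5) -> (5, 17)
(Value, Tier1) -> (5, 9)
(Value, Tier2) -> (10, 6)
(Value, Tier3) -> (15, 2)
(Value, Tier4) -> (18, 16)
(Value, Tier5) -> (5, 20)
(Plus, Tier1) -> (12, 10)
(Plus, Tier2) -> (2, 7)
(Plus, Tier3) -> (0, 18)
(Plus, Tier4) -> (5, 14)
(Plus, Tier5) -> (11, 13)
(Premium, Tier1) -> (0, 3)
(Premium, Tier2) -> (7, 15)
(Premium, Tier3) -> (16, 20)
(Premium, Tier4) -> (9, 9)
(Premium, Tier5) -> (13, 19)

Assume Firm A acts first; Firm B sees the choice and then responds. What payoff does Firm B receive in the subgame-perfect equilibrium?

Solve by backward induction (Firm A leads).
- Budget: BR = Tier3, leader payoff 2.
- Value: BR = Tier5, leader payoff 5.
- Plus: BR = Tier3, leader payoff 0.
- Premium: BR = Tier3, leader payoff 16.
Maximizing over 2, 5, 0, 16, Firm A chooses Premium. Subgame-perfect outcome: (Premium, Tier3) with payoffs (16, 20).

20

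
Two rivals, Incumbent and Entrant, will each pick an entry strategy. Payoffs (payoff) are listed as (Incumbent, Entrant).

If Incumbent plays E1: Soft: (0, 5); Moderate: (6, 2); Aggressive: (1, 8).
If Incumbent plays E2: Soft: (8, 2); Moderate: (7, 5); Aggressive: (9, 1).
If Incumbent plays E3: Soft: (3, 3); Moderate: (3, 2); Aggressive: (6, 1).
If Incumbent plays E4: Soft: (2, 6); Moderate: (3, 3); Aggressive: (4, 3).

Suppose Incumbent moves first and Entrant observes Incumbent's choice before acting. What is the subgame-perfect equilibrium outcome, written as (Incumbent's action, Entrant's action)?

Solve by backward induction (Incumbent leads).
- E1 → Entrant plays Aggressive (best of 5, 2, 8); Incumbent gets 1.
- E2 → Entrant plays Moderate (best of 2, 5, 1); Incumbent gets 7.
- E3 → Entrant plays Soft (best of 3, 2, 1); Incumbent gets 3.
- E4 → Entrant plays Soft (best of 6, 3, 3); Incumbent gets 2.
Maximizing over 1, 7, 3, 2, Incumbent chooses E2. Subgame-perfect outcome: (E2, Moderate) with payoffs (7, 5).

(E2, Moderate)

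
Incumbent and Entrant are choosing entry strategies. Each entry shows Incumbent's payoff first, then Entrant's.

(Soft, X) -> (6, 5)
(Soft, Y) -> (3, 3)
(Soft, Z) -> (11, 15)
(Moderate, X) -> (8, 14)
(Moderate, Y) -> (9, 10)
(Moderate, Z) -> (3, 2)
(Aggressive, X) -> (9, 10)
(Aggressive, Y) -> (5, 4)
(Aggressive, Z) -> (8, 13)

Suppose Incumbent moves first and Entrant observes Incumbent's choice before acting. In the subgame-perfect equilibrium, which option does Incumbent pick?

Soft

Solve by backward induction (Incumbent leads).
- Soft → Entrant plays Z (best of 5, 3, 15); Incumbent gets 11.
- Moderate → Entrant plays X (best of 14, 10, 2); Incumbent gets 8.
- Aggressive → Entrant plays Z (best of 10, 4, 13); Incumbent gets 8.
Maximizing over 11, 8, 8, Incumbent chooses Soft. Subgame-perfect outcome: (Soft, Z) with payoffs (11, 15).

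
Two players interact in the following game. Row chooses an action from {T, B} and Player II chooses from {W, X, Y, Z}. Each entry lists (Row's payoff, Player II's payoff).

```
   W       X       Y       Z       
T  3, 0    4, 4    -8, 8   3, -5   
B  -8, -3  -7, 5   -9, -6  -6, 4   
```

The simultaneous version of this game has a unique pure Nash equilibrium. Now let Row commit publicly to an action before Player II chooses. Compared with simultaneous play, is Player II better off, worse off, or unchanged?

Solve by backward induction (Row leads).
- T → Player II plays Y (best of 0, 4, 8, -5); Row gets -8.
- B → Player II plays X (best of -3, 5, -6, 4); Row gets -7.
Maximizing over -8, -7, Row chooses B. Subgame-perfect outcome: (B, X) with payoffs (-7, 5).
Under simultaneous play:
Row's best replies: W→T; X→T; Y→T; Z→T.
Player II's best replies: T→Y; B→X.
The unique mutual best reply is (T, Y), giving (-8, 8).
Player II earns 5 sequentially versus 8 at the Nash outcome: worse off.

worse off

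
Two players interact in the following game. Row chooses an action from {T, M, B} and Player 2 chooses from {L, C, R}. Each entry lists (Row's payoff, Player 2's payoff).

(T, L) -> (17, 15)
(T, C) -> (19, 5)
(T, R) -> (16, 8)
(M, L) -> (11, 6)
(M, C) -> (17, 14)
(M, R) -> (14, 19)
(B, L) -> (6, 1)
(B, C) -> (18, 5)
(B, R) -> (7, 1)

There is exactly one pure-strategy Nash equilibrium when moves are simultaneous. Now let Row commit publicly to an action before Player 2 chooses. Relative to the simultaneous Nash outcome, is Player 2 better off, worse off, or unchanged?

Backward induction with Row moving first.
- T → Player 2 plays L (best of 15, 5, 8); Row gets 17.
- M → Player 2 plays R (best of 6, 14, 19); Row gets 14.
- B → Player 2 plays C (best of 1, 5, 1); Row gets 18.
Row's induced payoffs are 17, 14, 18, so Row commits to B. Subgame-perfect outcome: (B, C) with payoffs (18, 5).
Under simultaneous play:
Row's best replies: L→T; C→T; R→T.
Player 2's best replies: T→L; M→R; B→C.
The unique mutual best reply is (T, L), giving (17, 15).
Player 2 earns 5 sequentially versus 15 at the Nash outcome: worse off.

worse off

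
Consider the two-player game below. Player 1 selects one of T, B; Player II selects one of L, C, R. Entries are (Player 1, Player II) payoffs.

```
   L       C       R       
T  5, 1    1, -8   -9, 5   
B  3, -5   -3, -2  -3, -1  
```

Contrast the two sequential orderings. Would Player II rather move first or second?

If Player 1 leads: Player II's best replies are T→R, B→R; Player 1's induced payoffs -9, -3; outcome (B, R), payoffs (-3, -1).
If Player II leads: Player 1's best replies are L→T, C→T, R→B; Player II's induced payoffs 1, -8, -1; outcome (T, L), payoffs (5, 1).
Player II gets 1 moving first and -1 moving second, so Player II prefers to move first.

first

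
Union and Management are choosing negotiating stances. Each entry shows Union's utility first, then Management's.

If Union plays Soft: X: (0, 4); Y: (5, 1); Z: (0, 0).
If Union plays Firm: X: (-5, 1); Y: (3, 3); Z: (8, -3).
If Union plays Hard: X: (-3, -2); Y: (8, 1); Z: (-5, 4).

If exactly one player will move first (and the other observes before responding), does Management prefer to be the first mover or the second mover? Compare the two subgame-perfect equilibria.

first

If Union leads: Management's best replies are Soft→X, Firm→Y, Hard→Z; Union's induced payoffs 0, 3, -5; outcome (Firm, Y), payoffs (3, 3).
If Management leads: Union's best replies are X→Soft, Y→Hard, Z→Firm; Management's induced payoffs 4, 1, -3; outcome (Soft, X), payoffs (0, 4).
Management gets 4 moving first and 3 moving second, so Management prefers to move first.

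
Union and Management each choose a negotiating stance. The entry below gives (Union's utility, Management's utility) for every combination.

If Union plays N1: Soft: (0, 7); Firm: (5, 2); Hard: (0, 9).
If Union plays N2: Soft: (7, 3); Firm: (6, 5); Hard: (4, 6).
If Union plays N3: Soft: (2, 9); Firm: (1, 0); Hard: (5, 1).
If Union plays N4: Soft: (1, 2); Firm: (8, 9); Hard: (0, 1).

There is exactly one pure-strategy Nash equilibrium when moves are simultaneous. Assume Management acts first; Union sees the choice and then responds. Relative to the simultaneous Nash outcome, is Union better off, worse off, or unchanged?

unchanged

Backward induction with Management moving first.
- Soft → Union plays N2 (best of 0, 7, 2, 1); Management gets 3.
- Firm → Union plays N4 (best of 5, 6, 1, 8); Management gets 9.
- Hard → Union plays N3 (best of 0, 4, 5, 0); Management gets 1.
Among 3, 9, 1, the best is 9 at Firm. Subgame-perfect outcome: (N4, Firm) with payoffs (8, 9).
For the simultaneous game, intersect best replies.
Union's best replies: Soft→N2; Firm→N4; Hard→N3.
Management's best replies: N1→Hard; N2→Hard; N3→Soft; N4→Firm.
The unique mutual best reply is (N4, Firm), giving (8, 9).
Union earns 8 sequentially versus 8 at the Nash outcome: unchanged.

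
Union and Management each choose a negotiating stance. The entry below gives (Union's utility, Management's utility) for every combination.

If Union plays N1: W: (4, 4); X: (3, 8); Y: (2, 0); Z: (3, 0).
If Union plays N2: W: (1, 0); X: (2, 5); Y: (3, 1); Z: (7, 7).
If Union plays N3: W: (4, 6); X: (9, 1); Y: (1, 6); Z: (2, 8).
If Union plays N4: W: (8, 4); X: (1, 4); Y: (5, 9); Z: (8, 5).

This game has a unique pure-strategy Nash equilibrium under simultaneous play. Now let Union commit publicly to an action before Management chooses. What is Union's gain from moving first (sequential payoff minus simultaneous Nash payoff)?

2

Work backward from Management's decision.
- N1: BR = X, leader payoff 3.
- N2: BR = Z, leader payoff 7.
- N3: BR = Z, leader payoff 2.
- N4: BR = Y, leader payoff 5.
Union's induced payoffs are 3, 7, 2, 5, so Union commits to N2. Subgame-perfect outcome: (N2, Z) with payoffs (7, 7).
For the simultaneous game, intersect best replies.
Union's best replies: W→N4; X→N3; Y→N4; Z→N4.
Management's best replies: N1→X; N2→Z; N3→Z; N4→Y.
The unique mutual best reply is (N4, Y), giving (5, 9).
Union's commitment gain: 7 − 5 = 2.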